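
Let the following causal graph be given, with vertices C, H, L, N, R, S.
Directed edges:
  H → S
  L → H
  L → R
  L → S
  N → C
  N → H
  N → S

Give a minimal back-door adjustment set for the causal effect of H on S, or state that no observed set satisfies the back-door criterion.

H→S: minimal back-door set {L, N}.

desc(H)\{H}={S}; candidates ⊆ {C,L,N,R}.
size 0: {}; under {} H still reaches {C,L,N,R,S} ∋ S.
size 1: {C}, {L}, {N} …(+1); under {C} H still reaches {L,N,R,S} ∋ S.
{L,N}: H⊥S given {L,N} in G with H→· removed — back-door holds.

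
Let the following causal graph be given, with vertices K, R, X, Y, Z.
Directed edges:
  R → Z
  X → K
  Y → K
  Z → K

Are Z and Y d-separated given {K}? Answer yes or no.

Bayes-Ball from Z | {K} reaches {R,X,Y}.
Y ∈ reach(Z|{K}) ⇒ Z ⊥̸ Y | {K}.

No — Z and Y are d-connected given {K}.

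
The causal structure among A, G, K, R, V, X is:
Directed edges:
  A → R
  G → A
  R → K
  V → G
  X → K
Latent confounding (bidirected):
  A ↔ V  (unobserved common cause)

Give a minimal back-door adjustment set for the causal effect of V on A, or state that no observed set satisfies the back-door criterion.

V→A: no observed back-door set.

desc(V)\{V}={A,G,K,R}; candidates ⊆ {X}.
V↔A: latent back-door arc(s) into V.
size 0: {}; under {} V still reaches {A,K,R} ∋ A.
size 1: {X}; under {X} V still reaches {A,K,R} ∋ A.
V↔A cannot be blocked by any observed set — no back-door set.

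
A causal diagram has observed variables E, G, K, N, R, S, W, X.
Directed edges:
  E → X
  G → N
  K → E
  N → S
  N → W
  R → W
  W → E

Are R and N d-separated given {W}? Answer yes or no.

No — R and N are d-connected given {W}.

Bayes-Ball from R | {W} reaches {G,N,S}.
N ∈ reach(R|{W}) ⇒ R ⊥̸ N | {W}.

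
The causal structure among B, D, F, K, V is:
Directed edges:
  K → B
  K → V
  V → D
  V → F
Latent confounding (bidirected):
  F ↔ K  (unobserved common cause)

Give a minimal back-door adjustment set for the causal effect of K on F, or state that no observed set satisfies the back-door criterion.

K→F: no observed back-door set.

desc(K)\{K}={B,D,F,V}; candidates ⊆ {—}.
K↔F: latent back-door arc(s) into K.
size 0: {}; under {} K still reaches {F} ∋ F.
K↔F cannot be blocked by any observed set — no back-door set.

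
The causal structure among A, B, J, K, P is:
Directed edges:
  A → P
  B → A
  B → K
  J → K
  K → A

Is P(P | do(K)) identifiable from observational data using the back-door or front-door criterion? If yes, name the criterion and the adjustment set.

P(P|do(K)): backdoor, adjust for {B}.

desc(K)\{K}={A,P}; candidates ⊆ {B,J}.
size 0: {}; under {} K still reaches {A,B,J,P} ∋ P.
{B}: K⊥P given {B} in G with K→· removed — back-door holds.
P(P|do(K)) = Σ_{B} P(P|K,B)·P(B).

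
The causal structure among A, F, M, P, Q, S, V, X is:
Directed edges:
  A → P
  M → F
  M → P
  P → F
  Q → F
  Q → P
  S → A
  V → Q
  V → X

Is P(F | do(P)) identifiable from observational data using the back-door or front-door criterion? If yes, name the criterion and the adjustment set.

desc(P)\{P}={F}; candidates ⊆ {A,M,Q,S,V,X}.
size 0: {}; under {} P still reaches {A,F,M,Q,S,V,X} ∋ F.
size 1: {A}, {M}, {Q} …(+3); under {A} P still reaches {F,M,Q,V,X} ∋ F.
{M,Q}: P⊥F given {M,Q} in G with P→· removed — back-door holds.
P(F|do(P)) = Σ_{M,Q} P(F|P,M,Q)·P(M,Q).

P(F|do(P)): backdoor, adjust for {M, Q}.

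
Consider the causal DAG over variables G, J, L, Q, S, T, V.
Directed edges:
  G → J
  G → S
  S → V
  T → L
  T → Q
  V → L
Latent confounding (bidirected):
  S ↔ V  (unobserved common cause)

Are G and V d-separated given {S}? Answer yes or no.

No — G and V are d-connected given {S}.

Bayes-Ball from G | {S} reaches {J,L,V}.
V ∈ reach(G|{S}) ⇒ G ⊥̸ V | {S}.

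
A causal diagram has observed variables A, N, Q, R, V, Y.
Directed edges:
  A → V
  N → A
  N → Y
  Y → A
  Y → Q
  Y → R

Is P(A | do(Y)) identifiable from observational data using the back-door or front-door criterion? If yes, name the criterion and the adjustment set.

desc(Y)\{Y}={A,Q,R,V}; candidates ⊆ {N}.
size 0: {}; under {} Y still reaches {A,N,V} ∋ A.
{N}: Y⊥A given {N} in G with Y→· removed — back-door holds.
P(A|do(Y)) = Σ_{N} P(A|Y,N)·P(N).

P(A|do(Y)): backdoor, adjust for {N}.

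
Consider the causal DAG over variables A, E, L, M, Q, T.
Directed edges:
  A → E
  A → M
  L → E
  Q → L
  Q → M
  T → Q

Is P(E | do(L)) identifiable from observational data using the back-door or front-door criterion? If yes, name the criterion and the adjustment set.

P(E|do(L)): backdoor, adjust for ∅.

desc(L)\{L}={E}; candidates ⊆ {A,M,Q,T}.
∅: L⊥E given ∅ in G with L→· removed — back-door holds.
P(E|do(L)) = P(E|L) — no adjustment needed.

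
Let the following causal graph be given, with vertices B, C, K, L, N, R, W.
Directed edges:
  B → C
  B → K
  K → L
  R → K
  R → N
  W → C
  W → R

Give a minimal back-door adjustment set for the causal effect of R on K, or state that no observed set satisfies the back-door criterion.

desc(R)\{R}={K,L,N}; candidates ⊆ {B,C,W}.
∅: R⊥K given ∅ in G with R→· removed — back-door holds.

R→K: minimal back-door set ∅.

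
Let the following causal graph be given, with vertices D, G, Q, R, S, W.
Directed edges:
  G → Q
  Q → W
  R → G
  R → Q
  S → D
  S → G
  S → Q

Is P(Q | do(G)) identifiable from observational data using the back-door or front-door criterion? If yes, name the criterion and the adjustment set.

desc(G)\{G}={Q,W}; candidates ⊆ {D,R,S}.
size 0: {}; under {} G still reaches {D,Q,R,S,W} ∋ Q.
size 1: {D}, {R}, {S}; under {D} G still reaches {Q,R,S,W} ∋ Q.
{R,S}: G⊥Q given {R,S} in G with G→· removed — back-door holds.
P(Q|do(G)) = Σ_{R,S} P(Q|G,R,S)·P(R,S).

P(Q|do(G)): backdoor, adjust for {R, S}.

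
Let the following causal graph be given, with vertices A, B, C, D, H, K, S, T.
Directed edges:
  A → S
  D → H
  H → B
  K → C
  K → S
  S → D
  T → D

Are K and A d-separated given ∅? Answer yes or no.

Bayes-Ball from K | ∅ reaches {B,C,D,H,S}.
A ∉ reach(K|∅) ⇒ K ⊥ A | ∅.

Yes — K ⊥ A | ∅.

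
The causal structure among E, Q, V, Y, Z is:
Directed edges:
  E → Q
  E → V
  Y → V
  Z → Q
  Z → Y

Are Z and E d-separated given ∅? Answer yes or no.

Bayes-Ball from Z | ∅ reaches {Q,V,Y}.
E ∉ reach(Z|∅) ⇒ Z ⊥ E | ∅.

Yes — Z ⊥ E | ∅.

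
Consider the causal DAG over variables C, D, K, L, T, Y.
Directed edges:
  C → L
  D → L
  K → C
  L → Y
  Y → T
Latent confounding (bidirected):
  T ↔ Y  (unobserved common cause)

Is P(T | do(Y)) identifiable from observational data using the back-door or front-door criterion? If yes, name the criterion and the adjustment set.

desc(Y)\{Y}={T}; candidates ⊆ {C,D,K,L}.
Y↔T: latent back-door arc(s) into Y.
size 0: {}; under {} Y still reaches {C,D,K,L,T} ∋ T.
size 1: {C}, {D}, {K} …(+1); under {C} Y still reaches {D,L,T} ∋ T.
size 2: {C,D}, {C,K}, {C,L} …(+3); under {C,D} Y still reaches {L,T} ∋ T.
Y↔T cannot be blocked by any observed set — no back-door set.
No mediator lies on a directed Y→…→T path.
Neither criterion identifies P(T|do(Y)) in this graph.

P(T|do(Y)): not identifiable (no BD/FD set).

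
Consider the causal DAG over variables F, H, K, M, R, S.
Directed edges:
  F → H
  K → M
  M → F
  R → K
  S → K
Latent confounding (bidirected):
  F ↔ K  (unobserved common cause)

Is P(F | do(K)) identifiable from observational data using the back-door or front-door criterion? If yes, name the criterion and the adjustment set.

desc(K)\{K}={F,H,M}; candidates ⊆ {R,S}.
K↔F: latent back-door arc(s) into K.
size 0: {}; under {} K still reaches {F,H,R,S} ∋ F.
size 1: {R}, {S}; under {R} K still reaches {F,H,S} ∋ F.
size 2: {R,S}; under {R,S} K still reaches {F,H} ∋ F.
K↔F cannot be blocked by any observed set — no back-door set.
{M}: (i) intercepts every directed K→F path; (ii) no back-door K→{M}; (iii) {K} blocks every back-door {M}→F. Front-door holds.
P(F|do(K)) = Σ_{M} P(M|K) Σ_{K'} P(F|M,K')P(K').

P(F|do(K)): frontdoor, adjust for {M}.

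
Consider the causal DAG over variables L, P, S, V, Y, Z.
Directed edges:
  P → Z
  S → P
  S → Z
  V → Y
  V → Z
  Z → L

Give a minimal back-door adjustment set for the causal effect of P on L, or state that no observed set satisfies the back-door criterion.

desc(P)\{P}={L,Z}; candidates ⊆ {S,V,Y}.
size 0: {}; under {} P still reaches {L,S,Z} ∋ L.
{S}: P⊥L given {S} in G with P→· removed — back-door holds.

P→L: minimal back-door set {S}.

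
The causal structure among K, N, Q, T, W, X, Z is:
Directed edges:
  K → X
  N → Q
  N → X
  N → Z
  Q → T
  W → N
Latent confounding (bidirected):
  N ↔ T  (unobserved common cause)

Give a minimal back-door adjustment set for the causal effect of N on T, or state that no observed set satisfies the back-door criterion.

N→T: no observed back-door set.

desc(N)\{N}={Q,T,X,Z}; candidates ⊆ {K,W}.
N↔T: latent back-door arc(s) into N.
size 0: {}; under {} N still reaches {T,W} ∋ T.
size 1: {K}, {W}; under {K} N still reaches {T,W} ∋ T.
size 2: {K,W}; under {K,W} N still reaches {T} ∋ T.
N↔T cannot be blocked by any observed set — no back-door set.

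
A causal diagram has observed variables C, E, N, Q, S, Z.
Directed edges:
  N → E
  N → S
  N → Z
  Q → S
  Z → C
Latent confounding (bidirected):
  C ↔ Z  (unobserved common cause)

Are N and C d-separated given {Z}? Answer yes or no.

No — N and C are d-connected given {Z}.

Bayes-Ball from N | {Z} reaches {C,E,S}.
C ∈ reach(N|{Z}) ⇒ N ⊥̸ C | {Z}.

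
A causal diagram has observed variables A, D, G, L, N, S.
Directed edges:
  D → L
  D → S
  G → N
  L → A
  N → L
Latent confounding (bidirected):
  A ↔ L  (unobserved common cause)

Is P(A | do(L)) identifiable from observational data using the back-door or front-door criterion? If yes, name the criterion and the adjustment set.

P(A|do(L)): not identifiable (no BD/FD set).

desc(L)\{L}={A}; candidates ⊆ {D,G,N,S}.
L↔A: latent back-door arc(s) into L.
size 0: {}; under {} L still reaches {A,D,G,N,S} ∋ A.
size 1: {D}, {G}, {N} …(+1); under {D} L still reaches {A,G,N} ∋ A.
size 2: {D,G}, {D,N}, {D,S} …(+3); under {D,G} L still reaches {A,N} ∋ A.
L↔A cannot be blocked by any observed set — no back-door set.
No mediator lies on a directed L→…→A path.
Neither criterion identifies P(A|do(L)) in this graph.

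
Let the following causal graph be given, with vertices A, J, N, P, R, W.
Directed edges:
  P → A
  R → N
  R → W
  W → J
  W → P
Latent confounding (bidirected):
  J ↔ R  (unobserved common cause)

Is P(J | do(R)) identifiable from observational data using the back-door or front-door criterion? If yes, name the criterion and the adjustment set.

P(J|do(R)): frontdoor, adjust for {W}.

desc(R)\{R}={A,J,N,P,W}; candidates ⊆ {—}.
R↔J: latent back-door arc(s) into R.
size 0: {}; under {} R still reaches {J} ∋ J.
R↔J cannot be blocked by any observed set — no back-door set.
{W}: (i) intercepts every directed R→J path; (ii) no back-door R→{W}; (iii) {R} blocks every back-door {W}→J. Front-door holds.
P(J|do(R)) = Σ_{W} P(W|R) Σ_{R'} P(J|W,R')P(R').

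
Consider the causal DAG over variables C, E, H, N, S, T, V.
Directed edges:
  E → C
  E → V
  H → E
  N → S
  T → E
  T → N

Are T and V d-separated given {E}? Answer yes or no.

Yes — T ⊥ V | {E}.

Bayes-Ball from T | {E} reaches {H,N,S}.
V ∉ reach(T|{E}) ⇒ T ⊥ V | {E}.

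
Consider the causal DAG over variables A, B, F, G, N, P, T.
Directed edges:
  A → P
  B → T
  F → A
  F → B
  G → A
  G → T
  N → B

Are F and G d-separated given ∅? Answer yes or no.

Bayes-Ball from F | ∅ reaches {A,B,P,T}.
G ∉ reach(F|∅) ⇒ F ⊥ G | ∅.

Yes — F ⊥ G | ∅.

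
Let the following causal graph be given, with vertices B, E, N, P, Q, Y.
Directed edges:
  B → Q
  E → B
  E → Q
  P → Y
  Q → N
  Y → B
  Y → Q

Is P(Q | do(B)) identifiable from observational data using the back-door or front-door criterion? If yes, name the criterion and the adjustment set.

desc(B)\{B}={N,Q}; candidates ⊆ {E,P,Y}.
size 0: {}; under {} B still reaches {E,N,P,Q,Y} ∋ Q.
size 1: {E}, {P}, {Y}; under {E} B still reaches {N,P,Q,Y} ∋ Q.
{E,Y}: B⊥Q given {E,Y} in G with B→· removed — back-door holds.
P(Q|do(B)) = Σ_{E,Y} P(Q|B,E,Y)·P(E,Y).

P(Q|do(B)): backdoor, adjust for {E, Y}.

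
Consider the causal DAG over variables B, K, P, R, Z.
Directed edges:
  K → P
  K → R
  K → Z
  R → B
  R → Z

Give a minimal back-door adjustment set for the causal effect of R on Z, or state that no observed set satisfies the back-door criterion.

R→Z: minimal back-door set {K}.

desc(R)\{R}={B,Z}; candidates ⊆ {K,P}.
size 0: {}; under {} R still reaches {K,P,Z} ∋ Z.
{K}: R⊥Z given {K} in G with R→· removed — back-door holds.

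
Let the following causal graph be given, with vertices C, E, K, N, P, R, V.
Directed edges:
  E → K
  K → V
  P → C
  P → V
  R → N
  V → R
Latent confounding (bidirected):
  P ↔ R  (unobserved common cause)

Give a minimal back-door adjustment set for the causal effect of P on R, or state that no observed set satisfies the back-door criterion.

desc(P)\{P}={C,N,R,V}; candidates ⊆ {E,K}.
P↔R: latent back-door arc(s) into P.
size 0: {}; under {} P still reaches {N,R} ∋ R.
size 1: {E}, {K}; under {E} P still reaches {N,R} ∋ R.
size 2: {E,K}; under {E,K} P still reaches {N,R} ∋ R.
P↔R cannot be blocked by any observed set — no back-door set.

P→R: no observed back-door set.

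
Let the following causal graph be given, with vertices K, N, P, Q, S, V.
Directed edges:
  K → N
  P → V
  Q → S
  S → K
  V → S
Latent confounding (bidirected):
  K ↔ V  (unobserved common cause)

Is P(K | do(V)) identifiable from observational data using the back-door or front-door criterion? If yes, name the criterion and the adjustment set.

P(K|do(V)): frontdoor, adjust for {S}.

desc(V)\{V}={K,N,S}; candidates ⊆ {P,Q}.
V↔K: latent back-door arc(s) into V.
size 0: {}; under {} V still reaches {K,N,P} ∋ K.
size 1: {P}, {Q}; under {P} V still reaches {K,N} ∋ K.
size 2: {P,Q}; under {P,Q} V still reaches {K,N} ∋ K.
V↔K cannot be blocked by any observed set — no back-door set.
{S}: (i) intercepts every directed V→K path; (ii) no back-door V→{S}; (iii) {V} blocks every back-door {S}→K. Front-door holds.
P(K|do(V)) = Σ_{S} P(S|V) Σ_{V'} P(K|S,V')P(V').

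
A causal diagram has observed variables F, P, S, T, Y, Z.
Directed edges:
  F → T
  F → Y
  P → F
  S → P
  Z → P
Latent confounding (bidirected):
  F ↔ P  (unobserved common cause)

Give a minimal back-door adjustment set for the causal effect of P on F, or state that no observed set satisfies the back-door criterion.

P→F: no observed back-door set.

desc(P)\{P}={F,T,Y}; candidates ⊆ {S,Z}.
P↔F: latent back-door arc(s) into P.
size 0: {}; under {} P still reaches {F,S,T,Y,Z} ∋ F.
size 1: {S}, {Z}; under {S} P still reaches {F,T,Y,Z} ∋ F.
size 2: {S,Z}; under {S,Z} P still reaches {F,T,Y} ∋ F.
P↔F cannot be blocked by any observed set — no back-door set.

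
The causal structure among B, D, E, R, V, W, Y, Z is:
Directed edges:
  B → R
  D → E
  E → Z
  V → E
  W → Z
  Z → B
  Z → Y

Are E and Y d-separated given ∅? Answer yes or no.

No — E and Y are d-connected given ∅.

Bayes-Ball from E | ∅ reaches {B,D,R,V,Y,Z}.
Y ∈ reach(E|∅) ⇒ E ⊥̸ Y | ∅.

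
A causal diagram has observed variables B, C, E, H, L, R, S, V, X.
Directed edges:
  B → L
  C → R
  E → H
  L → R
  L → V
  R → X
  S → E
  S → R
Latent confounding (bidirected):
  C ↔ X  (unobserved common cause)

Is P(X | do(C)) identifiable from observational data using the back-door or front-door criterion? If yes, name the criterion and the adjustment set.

P(X|do(C)): frontdoor, adjust for {R}.

desc(C)\{C}={R,X}; candidates ⊆ {B,E,H,L,S,V}.
C↔X: latent back-door arc(s) into C.
size 0: {}; under {} C still reaches {X} ∋ X.
size 1: {B}, {E}, {H} …(+3); under {B} C still reaches {X} ∋ X.
size 2: {B,E}, {B,H}, {B,L} …(+12); under {B,E} C still reaches {X} ∋ X.
C↔X cannot be blocked by any observed set — no back-door set.
{R}: (i) intercepts every directed C→X path; (ii) no back-door C→{R}; (iii) {C} blocks every back-door {R}→X. Front-door holds.
P(X|do(C)) = Σ_{R} P(R|C) Σ_{C'} P(X|R,C')P(C').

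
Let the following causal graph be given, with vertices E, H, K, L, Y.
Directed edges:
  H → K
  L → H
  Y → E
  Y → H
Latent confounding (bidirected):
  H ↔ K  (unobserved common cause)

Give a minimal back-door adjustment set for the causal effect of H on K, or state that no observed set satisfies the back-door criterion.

H→K: no observed back-door set.

desc(H)\{H}={K}; candidates ⊆ {E,L,Y}.
H↔K: latent back-door arc(s) into H.
size 0: {}; under {} H still reaches {E,K,L,Y} ∋ K.
size 1: {E}, {L}, {Y}; under {E} H still reaches {K,L,Y} ∋ K.
size 2: {E,L}, {E,Y}, {L,Y}; under {E,L} H still reaches {K,Y} ∋ K.
H↔K cannot be blocked by any observed set — no back-door set.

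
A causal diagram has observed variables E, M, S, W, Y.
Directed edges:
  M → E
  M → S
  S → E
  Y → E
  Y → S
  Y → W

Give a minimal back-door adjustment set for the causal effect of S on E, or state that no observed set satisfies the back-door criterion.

desc(S)\{S}={E}; candidates ⊆ {M,W,Y}.
size 0: {}; under {} S still reaches {E,M,W,Y} ∋ E.
size 1: {M}, {W}, {Y}; under {M} S still reaches {E,W,Y} ∋ E.
{M,Y}: S⊥E given {M,Y} in G with S→· removed — back-door holds.

S→E: minimal back-door set {M, Y}.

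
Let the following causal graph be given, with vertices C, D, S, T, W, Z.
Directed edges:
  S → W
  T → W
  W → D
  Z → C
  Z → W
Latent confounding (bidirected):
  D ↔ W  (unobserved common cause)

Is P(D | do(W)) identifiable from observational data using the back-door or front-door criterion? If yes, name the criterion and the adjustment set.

desc(W)\{W}={D}; candidates ⊆ {C,S,T,Z}.
W↔D: latent back-door arc(s) into W.
size 0: {}; under {} W still reaches {C,D,S,T,Z} ∋ D.
size 1: {C}, {S}, {T} …(+1); under {C} W still reaches {D,S,T,Z} ∋ D.
size 2: {C,S}, {C,T}, {C,Z} …(+3); under {C,S} W still reaches {D,T,Z} ∋ D.
W↔D cannot be blocked by any observed set — no back-door set.
No mediator lies on a directed W→…→D path.
Neither criterion identifies P(D|do(W)) in this graph.

P(D|do(W)): not identifiable (no BD/FD set).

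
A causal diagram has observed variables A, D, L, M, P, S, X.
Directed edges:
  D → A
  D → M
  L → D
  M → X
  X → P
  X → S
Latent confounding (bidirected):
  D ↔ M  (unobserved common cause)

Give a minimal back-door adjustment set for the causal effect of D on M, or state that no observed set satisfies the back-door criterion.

D→M: no observed back-door set.

desc(D)\{D}={A,M,P,S,X}; candidates ⊆ {L}.
D↔M: latent back-door arc(s) into D.
size 0: {}; under {} D still reaches {L,M,P,S,X} ∋ M.
size 1: {L}; under {L} D still reaches {M,P,S,X} ∋ M.
D↔M cannot be blocked by any observed set — no back-door set.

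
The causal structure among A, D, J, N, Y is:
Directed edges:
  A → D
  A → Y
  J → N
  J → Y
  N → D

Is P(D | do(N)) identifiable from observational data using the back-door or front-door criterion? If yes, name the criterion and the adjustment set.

desc(N)\{N}={D}; candidates ⊆ {A,J,Y}.
∅: N⊥D given ∅ in G with N→· removed — back-door holds.
P(D|do(N)) = P(D|N) — no adjustment needed.

P(D|do(N)): backdoor, adjust for ∅.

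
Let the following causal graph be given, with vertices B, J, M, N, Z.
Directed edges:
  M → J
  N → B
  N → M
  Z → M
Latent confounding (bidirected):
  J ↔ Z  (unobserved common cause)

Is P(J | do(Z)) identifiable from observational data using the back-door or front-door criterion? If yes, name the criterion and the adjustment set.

desc(Z)\{Z}={J,M}; candidates ⊆ {B,N}.
Z↔J: latent back-door arc(s) into Z.
size 0: {}; under {} Z still reaches {J} ∋ J.
size 1: {B}, {N}; under {B} Z still reaches {J} ∋ J.
size 2: {B,N}; under {B,N} Z still reaches {J} ∋ J.
Z↔J cannot be blocked by any observed set — no back-door set.
{M}: (i) intercepts every directed Z→J path; (ii) no back-door Z→{M}; (iii) {Z} blocks every back-door {M}→J. Front-door holds.
P(J|do(Z)) = Σ_{M} P(M|Z) Σ_{Z'} P(J|M,Z')P(Z').

P(J|do(Z)): frontdoor, adjust for {M}.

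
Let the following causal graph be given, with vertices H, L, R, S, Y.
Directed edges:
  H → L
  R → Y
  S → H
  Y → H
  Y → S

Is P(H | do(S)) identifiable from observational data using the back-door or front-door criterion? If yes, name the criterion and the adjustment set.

desc(S)\{S}={H,L}; candidates ⊆ {R,Y}.
size 0: {}; under {} S still reaches {H,L,R,Y} ∋ H.
{Y}: S⊥H given {Y} in G with S→· removed — back-door holds.
P(H|do(S)) = Σ_{Y} P(H|S,Y)·P(Y).

P(H|do(S)): backdoor, adjust for {Y}.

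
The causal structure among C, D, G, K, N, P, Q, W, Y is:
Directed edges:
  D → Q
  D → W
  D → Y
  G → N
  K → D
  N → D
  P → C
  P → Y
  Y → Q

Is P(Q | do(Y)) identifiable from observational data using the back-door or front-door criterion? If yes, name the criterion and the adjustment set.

P(Q|do(Y)): backdoor, adjust for {D}.

desc(Y)\{Y}={Q}; candidates ⊆ {C,D,G,K,N,P,W}.
size 0: {}; under {} Y still reaches {C,D,G,K,N,P,Q,W} ∋ Q.
{D}: Y⊥Q given {D} in G with Y→· removed — back-door holds.
P(Q|do(Y)) = Σ_{D} P(Q|Y,D)·P(D).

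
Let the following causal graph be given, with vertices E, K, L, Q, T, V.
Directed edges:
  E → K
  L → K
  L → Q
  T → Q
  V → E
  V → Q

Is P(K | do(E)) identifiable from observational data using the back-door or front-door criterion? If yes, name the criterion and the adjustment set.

desc(E)\{E}={K}; candidates ⊆ {L,Q,T,V}.
∅: E⊥K given ∅ in G with E→· removed — back-door holds.
P(K|do(E)) = P(K|E) — no adjustment needed.

P(K|do(E)): backdoor, adjust for ∅.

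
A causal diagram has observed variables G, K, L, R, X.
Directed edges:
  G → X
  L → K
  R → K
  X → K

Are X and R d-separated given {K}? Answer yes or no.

No — X and R are d-connected given {K}.

Bayes-Ball from X | {K} reaches {G,L,R}.
R ∈ reach(X|{K}) ⇒ X ⊥̸ R | {K}.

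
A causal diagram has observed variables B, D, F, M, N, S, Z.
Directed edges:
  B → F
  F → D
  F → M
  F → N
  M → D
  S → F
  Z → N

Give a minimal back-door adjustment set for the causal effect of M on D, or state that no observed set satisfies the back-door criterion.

M→D: minimal back-door set {F}.

desc(M)\{M}={D}; candidates ⊆ {B,F,N,S,Z}.
size 0: {}; under {} M still reaches {B,D,F,N,S} ∋ D.
{F}: M⊥D given {F} in G with M→· removed — back-door holds.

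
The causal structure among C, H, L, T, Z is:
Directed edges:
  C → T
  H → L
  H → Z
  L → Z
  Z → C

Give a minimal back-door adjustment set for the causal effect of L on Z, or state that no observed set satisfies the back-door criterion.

L→Z: minimal back-door set {H}.

desc(L)\{L}={C,T,Z}; candidates ⊆ {H}.
size 0: {}; under {} L still reaches {C,H,T,Z} ∋ Z.
{H}: L⊥Z given {H} in G with L→· removed — back-door holds.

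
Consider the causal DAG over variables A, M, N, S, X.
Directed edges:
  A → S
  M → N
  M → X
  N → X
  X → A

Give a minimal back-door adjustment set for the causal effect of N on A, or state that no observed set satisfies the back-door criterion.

desc(N)\{N}={A,S,X}; candidates ⊆ {M}.
size 0: {}; under {} N still reaches {A,M,S,X} ∋ A.
{M}: N⊥A given {M} in G with N→· removed — back-door holds.

N→A: minimal back-door set {M}.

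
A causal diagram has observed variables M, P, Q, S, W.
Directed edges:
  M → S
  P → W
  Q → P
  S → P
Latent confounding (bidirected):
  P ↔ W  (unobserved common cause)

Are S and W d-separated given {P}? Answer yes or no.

Bayes-Ball from S | {P} reaches {M,Q,W}.
W ∈ reach(S|{P}) ⇒ S ⊥̸ W | {P}.

No — S and W are d-connected given {P}.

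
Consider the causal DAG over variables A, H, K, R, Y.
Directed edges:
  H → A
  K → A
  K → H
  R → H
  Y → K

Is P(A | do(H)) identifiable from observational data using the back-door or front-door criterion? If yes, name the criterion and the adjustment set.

P(A|do(H)): backdoor, adjust for {K}.

desc(H)\{H}={A}; candidates ⊆ {K,R,Y}.
size 0: {}; under {} H still reaches {A,K,R,Y} ∋ A.
{K}: H⊥A given {K} in G with H→· removed — back-door holds.
P(A|do(H)) = Σ_{K} P(A|H,K)·P(K).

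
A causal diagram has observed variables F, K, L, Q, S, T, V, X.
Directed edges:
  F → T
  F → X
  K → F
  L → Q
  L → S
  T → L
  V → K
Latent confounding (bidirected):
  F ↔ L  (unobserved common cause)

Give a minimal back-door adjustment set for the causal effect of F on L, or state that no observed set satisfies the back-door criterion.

desc(F)\{F}={L,Q,S,T,X}; candidates ⊆ {K,V}.
F↔L: latent back-door arc(s) into F.
size 0: {}; under {} F still reaches {K,L,Q,S,V} ∋ L.
size 1: {K}, {V}; under {K} F still reaches {L,Q,S} ∋ L.
size 2: {K,V}; under {K,V} F still reaches {L,Q,S} ∋ L.
F↔L cannot be blocked by any observed set — no back-door set.

F→L: no observed back-door set.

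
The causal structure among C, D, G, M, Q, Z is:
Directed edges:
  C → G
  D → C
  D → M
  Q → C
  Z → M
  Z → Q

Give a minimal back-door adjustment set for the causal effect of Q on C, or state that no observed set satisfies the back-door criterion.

Q→C: minimal back-door set ∅.

desc(Q)\{Q}={C,G}; candidates ⊆ {D,M,Z}.
∅: Q⊥C given ∅ in G with Q→· removed — back-door holds.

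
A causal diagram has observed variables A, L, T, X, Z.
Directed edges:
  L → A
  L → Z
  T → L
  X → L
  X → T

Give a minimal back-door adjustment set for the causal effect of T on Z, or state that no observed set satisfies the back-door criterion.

desc(T)\{T}={A,L,Z}; candidates ⊆ {X}.
size 0: {}; under {} T still reaches {A,L,X,Z} ∋ Z.
{X}: T⊥Z given {X} in G with T→· removed — back-door holds.

T→Z: minimal back-door set {X}.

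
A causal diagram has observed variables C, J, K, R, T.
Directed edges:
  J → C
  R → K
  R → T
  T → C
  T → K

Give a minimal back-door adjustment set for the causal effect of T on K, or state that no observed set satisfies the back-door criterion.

T→K: minimal back-door set {R}.

desc(T)\{T}={C,K}; candidates ⊆ {J,R}.
size 0: {}; under {} T still reaches {K,R} ∋ K.
{R}: T⊥K given {R} in G with T→· removed — back-door holds.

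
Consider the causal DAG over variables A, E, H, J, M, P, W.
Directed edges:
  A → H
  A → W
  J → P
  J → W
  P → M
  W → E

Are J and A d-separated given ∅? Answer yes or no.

Yes — J ⊥ A | ∅.

Bayes-Ball from J | ∅ reaches {E,M,P,W}.
A ∉ reach(J|∅) ⇒ J ⊥ A | ∅.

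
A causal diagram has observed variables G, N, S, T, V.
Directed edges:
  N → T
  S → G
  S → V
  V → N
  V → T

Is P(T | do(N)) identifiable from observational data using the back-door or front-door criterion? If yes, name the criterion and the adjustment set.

P(T|do(N)): backdoor, adjust for {V}.

desc(N)\{N}={T}; candidates ⊆ {G,S,V}.
size 0: {}; under {} N still reaches {G,S,T,V} ∋ T.
{V}: N⊥T given {V} in G with N→· removed — back-door holds.
P(T|do(N)) = Σ_{V} P(T|N,V)·P(V).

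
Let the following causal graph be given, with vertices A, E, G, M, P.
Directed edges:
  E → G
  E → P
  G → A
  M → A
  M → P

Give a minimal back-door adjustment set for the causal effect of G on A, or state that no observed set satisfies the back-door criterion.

G→A: minimal back-door set ∅.

desc(G)\{G}={A}; candidates ⊆ {E,M,P}.
∅: G⊥A given ∅ in G with G→· removed — back-door holds.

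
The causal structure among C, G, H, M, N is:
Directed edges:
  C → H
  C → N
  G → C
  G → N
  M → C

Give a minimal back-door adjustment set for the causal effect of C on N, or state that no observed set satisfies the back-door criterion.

desc(C)\{C}={H,N}; candidates ⊆ {G,M}.
size 0: {}; under {} C still reaches {G,M,N} ∋ N.
{G}: C⊥N given {G} in G with C→· removed — back-door holds.

C→N: minimal back-door set {G}.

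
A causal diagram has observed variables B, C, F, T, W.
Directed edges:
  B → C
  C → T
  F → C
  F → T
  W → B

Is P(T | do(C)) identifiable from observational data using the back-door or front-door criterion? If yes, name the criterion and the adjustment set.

desc(C)\{C}={T}; candidates ⊆ {B,F,W}.
size 0: {}; under {} C still reaches {B,F,T,W} ∋ T.
{F}: C⊥T given {F} in G with C→· removed — back-door holds.
P(T|do(C)) = Σ_{F} P(T|C,F)·P(F).

P(T|do(C)): backdoor, adjust for {F}.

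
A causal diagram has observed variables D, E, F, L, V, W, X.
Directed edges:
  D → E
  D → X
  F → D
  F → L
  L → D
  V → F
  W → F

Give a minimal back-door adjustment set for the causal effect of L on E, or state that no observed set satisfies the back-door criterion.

L→E: minimal back-door set {F}.

desc(L)\{L}={D,E,X}; candidates ⊆ {F,V,W}.
size 0: {}; under {} L still reaches {D,E,F,V,W,X} ∋ E.
{F}: L⊥E given {F} in G with L→· removed — back-door holds.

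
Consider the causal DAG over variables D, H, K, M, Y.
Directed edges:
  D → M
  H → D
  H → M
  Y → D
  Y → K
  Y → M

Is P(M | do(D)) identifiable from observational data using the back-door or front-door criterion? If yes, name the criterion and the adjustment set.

P(M|do(D)): backdoor, adjust for {H, Y}.

desc(D)\{D}={M}; candidates ⊆ {H,K,Y}.
size 0: {}; under {} D still reaches {H,K,M,Y} ∋ M.
size 1: {H}, {K}, {Y}; under {H} D still reaches {K,M,Y} ∋ M.
{H,Y}: D⊥M given {H,Y} in G with D→· removed — back-door holds.
P(M|do(D)) = Σ_{H,Y} P(M|D,H,Y)·P(H,Y).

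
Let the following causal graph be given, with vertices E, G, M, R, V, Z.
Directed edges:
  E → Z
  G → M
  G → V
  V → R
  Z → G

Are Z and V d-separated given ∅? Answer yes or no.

No — Z and V are d-connected given ∅.

Bayes-Ball from Z | ∅ reaches {E,G,M,R,V}.
V ∈ reach(Z|∅) ⇒ Z ⊥̸ V | ∅.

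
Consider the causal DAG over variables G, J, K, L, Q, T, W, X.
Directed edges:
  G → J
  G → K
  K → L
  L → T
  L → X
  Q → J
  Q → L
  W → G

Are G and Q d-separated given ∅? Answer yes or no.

Yes — G ⊥ Q | ∅.

Bayes-Ball from G | ∅ reaches {J,K,L,T,W,X}.
Q ∉ reach(G|∅) ⇒ G ⊥ Q | ∅.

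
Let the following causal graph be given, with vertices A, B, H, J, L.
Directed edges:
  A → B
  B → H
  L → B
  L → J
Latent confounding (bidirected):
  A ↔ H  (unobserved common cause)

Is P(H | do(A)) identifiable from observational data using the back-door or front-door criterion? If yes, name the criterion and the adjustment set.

desc(A)\{A}={B,H}; candidates ⊆ {J,L}.
A↔H: latent back-door arc(s) into A.
size 0: {}; under {} A still reaches {H} ∋ H.
size 1: {J}, {L}; under {J} A still reaches {H} ∋ H.
size 2: {J,L}; under {J,L} A still reaches {H} ∋ H.
A↔H cannot be blocked by any observed set — no back-door set.
{B}: (i) intercepts every directed A→H path; (ii) no back-door A→{B}; (iii) {A} blocks every back-door {B}→H. Front-door holds.
P(H|do(A)) = Σ_{B} P(B|A) Σ_{A'} P(H|B,A')P(A').

P(H|do(A)): frontdoor, adjust for {B}.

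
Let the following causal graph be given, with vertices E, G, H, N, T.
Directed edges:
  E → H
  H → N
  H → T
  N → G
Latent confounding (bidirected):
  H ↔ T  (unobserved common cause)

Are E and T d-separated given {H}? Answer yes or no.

Bayes-Ball from E | {H} reaches {T}.
T ∈ reach(E|{H}) ⇒ E ⊥̸ T | {H}.

No — E and T are d-connected given {H}.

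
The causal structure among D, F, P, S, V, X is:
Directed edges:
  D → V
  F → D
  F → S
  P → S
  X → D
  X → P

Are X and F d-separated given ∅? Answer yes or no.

Bayes-Ball from X | ∅ reaches {D,P,S,V}.
F ∉ reach(X|∅) ⇒ X ⊥ F | ∅.

Yes — X ⊥ F | ∅.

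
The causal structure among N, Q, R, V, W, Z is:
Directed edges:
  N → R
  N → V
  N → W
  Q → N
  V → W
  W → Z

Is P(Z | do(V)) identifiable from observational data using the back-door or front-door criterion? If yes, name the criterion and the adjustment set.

desc(V)\{V}={W,Z}; candidates ⊆ {N,Q,R}.
size 0: {}; under {} V still reaches {N,Q,R,W,Z} ∋ Z.
{N}: V⊥Z given {N} in G with V→· removed — back-door holds.
P(Z|do(V)) = Σ_{N} P(Z|V,N)·P(N).

P(Z|do(V)): backdoor, adjust for {N}.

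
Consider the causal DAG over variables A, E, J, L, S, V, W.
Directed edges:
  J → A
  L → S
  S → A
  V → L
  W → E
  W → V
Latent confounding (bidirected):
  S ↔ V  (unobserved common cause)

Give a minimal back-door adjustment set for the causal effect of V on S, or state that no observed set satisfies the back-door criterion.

desc(V)\{V}={A,L,S}; candidates ⊆ {E,J,W}.
V↔S: latent back-door arc(s) into V.
size 0: {}; under {} V still reaches {A,E,S,W} ∋ S.
size 1: {E}, {J}, {W}; under {E} V still reaches {A,S,W} ∋ S.
size 2: {E,J}, {E,W}, {J,W}; under {E,J} V still reaches {A,S,W} ∋ S.
V↔S cannot be blocked by any observed set — no back-door set.

V→S: no observed back-door set.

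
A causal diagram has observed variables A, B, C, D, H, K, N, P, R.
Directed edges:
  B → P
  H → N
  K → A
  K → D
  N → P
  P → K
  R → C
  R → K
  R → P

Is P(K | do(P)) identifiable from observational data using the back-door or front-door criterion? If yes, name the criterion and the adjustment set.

P(K|do(P)): backdoor, adjust for {R}.

desc(P)\{P}={A,D,K}; candidates ⊆ {B,C,H,N,R}.
size 0: {}; under {} P still reaches {A,B,C,D,H,K,N,R} ∋ K.
{R}: P⊥K given {R} in G with P→· removed — back-door holds.
P(K|do(P)) = Σ_{R} P(K|P,R)·P(R).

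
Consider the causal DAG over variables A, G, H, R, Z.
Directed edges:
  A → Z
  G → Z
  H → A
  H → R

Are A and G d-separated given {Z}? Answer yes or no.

No — A and G are d-connected given {Z}.

Bayes-Ball from A | {Z} reaches {G,H,R}.
G ∈ reach(A|{Z}) ⇒ A ⊥̸ G | {Z}.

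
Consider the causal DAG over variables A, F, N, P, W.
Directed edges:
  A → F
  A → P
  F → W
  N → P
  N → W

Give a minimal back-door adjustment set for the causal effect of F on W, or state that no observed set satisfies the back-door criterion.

desc(F)\{F}={W}; candidates ⊆ {A,N,P}.
∅: F⊥W given ∅ in G with F→· removed — back-door holds.

F→W: minimal back-door set ∅.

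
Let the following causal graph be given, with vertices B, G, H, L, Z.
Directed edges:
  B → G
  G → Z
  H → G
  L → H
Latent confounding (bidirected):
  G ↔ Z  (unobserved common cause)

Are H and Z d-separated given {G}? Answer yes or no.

Bayes-Ball from H | {G} reaches {B,L,Z}.
Z ∈ reach(H|{G}) ⇒ H ⊥̸ Z | {G}.

No — H and Z are d-connected given {G}.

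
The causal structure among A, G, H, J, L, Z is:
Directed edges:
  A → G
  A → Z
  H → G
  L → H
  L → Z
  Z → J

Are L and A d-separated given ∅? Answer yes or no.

Yes — L ⊥ A | ∅.

Bayes-Ball from L | ∅ reaches {G,H,J,Z}.
A ∉ reach(L|∅) ⇒ L ⊥ A | ∅.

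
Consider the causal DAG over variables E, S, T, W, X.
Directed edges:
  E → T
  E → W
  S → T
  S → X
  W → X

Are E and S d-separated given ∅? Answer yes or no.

Bayes-Ball from E | ∅ reaches {T,W,X}.
S ∉ reach(E|∅) ⇒ E ⊥ S | ∅.

Yes — E ⊥ S | ∅.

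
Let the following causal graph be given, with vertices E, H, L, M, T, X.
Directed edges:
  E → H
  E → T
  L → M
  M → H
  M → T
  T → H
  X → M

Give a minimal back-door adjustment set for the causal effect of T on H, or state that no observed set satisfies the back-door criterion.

T→H: minimal back-door set {E, M}.

desc(T)\{T}={H}; candidates ⊆ {E,L,M,X}.
size 0: {}; under {} T still reaches {E,H,L,M,X} ∋ H.
size 1: {E}, {L}, {M} …(+1); under {E} T still reaches {H,L,M,X} ∋ H.
{E,M}: T⊥H given {E,M} in G with T→· removed — back-door holds.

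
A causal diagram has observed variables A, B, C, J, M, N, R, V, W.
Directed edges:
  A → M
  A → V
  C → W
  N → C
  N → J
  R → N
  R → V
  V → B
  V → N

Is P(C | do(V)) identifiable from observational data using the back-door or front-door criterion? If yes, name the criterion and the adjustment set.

P(C|do(V)): backdoor, adjust for {R}.

desc(V)\{V}={B,C,J,N,W}; candidates ⊆ {A,M,R}.
size 0: {}; under {} V still reaches {A,C,J,M,N,R,W} ∋ C.
{R}: V⊥C given {R} in G with V→· removed — back-door holds.
P(C|do(V)) = Σ_{R} P(C|V,R)·P(R).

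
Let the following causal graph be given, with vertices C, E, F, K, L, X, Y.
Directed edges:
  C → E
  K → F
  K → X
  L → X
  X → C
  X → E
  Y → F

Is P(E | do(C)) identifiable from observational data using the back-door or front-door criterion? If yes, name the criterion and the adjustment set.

P(E|do(C)): backdoor, adjust for {X}.

desc(C)\{C}={E}; candidates ⊆ {F,K,L,X,Y}.
size 0: {}; under {} C still reaches {E,F,K,L,X} ∋ E.
{X}: C⊥E given {X} in G with C→· removed — back-door holds.
P(E|do(C)) = Σ_{X} P(E|C,X)·P(X).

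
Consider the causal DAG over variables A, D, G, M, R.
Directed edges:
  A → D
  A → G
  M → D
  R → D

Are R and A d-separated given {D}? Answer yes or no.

No — R and A are d-connected given {D}.

Bayes-Ball from R | {D} reaches {A,G,M}.
A ∈ reach(R|{D}) ⇒ R ⊥̸ A | {D}.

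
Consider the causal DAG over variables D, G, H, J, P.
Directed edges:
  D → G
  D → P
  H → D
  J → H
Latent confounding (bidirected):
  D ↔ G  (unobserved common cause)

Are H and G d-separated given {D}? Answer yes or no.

Bayes-Ball from H | {D} reaches {G,J}.
G ∈ reach(H|{D}) ⇒ H ⊥̸ G | {D}.

No — H and G are d-connected given {D}.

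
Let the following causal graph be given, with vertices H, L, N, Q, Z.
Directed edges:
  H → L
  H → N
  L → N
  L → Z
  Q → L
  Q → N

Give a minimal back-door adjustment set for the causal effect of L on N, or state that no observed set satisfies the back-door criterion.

L→N: minimal back-door set {H, Q}.

desc(L)\{L}={N,Z}; candidates ⊆ {H,Q}.
size 0: {}; under {} L still reaches {H,N,Q} ∋ N.
size 1: {H}, {Q}; under {H} L still reaches {N,Q} ∋ N.
{H,Q}: L⊥N given {H,Q} in G with L→· removed — back-door holds.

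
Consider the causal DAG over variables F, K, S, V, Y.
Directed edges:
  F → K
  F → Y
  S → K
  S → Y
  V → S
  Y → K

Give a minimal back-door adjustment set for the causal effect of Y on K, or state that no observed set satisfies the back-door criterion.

desc(Y)\{Y}={K}; candidates ⊆ {F,S,V}.
size 0: {}; under {} Y still reaches {F,K,S,V} ∋ K.
size 1: {F}, {S}, {V}; under {F} Y still reaches {K,S,V} ∋ K.
{F,S}: Y⊥K given {F,S} in G with Y→· removed — back-door holds.

Y→K: minimal back-door set {F, S}.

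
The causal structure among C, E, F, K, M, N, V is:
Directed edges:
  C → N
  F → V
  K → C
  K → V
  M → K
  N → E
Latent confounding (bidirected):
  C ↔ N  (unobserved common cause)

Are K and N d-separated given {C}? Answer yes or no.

Bayes-Ball from K | {C} reaches {E,M,N,V}.
N ∈ reach(K|{C}) ⇒ K ⊥̸ N | {C}.

No — K and N are d-connected given {C}.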